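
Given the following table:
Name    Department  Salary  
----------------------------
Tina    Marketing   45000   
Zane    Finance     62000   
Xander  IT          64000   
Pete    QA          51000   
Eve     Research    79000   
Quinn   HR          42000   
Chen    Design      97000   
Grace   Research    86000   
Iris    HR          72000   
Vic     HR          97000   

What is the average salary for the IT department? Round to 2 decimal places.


IT department members:
  Xander: 64000
Sum = 64000
Count = 1
Average = 64000 / 1 = 64000.00

ANSWER: 64000.00


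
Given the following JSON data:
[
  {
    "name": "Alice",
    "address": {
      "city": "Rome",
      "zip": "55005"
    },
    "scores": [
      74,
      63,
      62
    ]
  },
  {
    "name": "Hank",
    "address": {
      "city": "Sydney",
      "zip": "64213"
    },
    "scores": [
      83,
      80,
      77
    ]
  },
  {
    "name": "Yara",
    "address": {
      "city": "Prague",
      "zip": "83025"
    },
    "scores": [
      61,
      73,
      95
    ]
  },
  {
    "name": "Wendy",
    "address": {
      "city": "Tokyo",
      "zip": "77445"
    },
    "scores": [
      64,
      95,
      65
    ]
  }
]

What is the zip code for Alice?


Path: records[0].address.zip
Value: 55005

ANSWER: 55005


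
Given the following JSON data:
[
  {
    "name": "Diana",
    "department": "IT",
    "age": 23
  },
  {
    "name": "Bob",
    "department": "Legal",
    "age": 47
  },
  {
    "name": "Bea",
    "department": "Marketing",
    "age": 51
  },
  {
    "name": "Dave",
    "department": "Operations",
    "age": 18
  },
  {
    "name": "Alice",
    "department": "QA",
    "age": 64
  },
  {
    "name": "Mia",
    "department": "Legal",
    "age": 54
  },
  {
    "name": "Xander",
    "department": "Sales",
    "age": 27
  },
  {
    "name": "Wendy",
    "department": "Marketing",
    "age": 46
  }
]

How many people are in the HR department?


Scanning records for department = HR
  No matches found
Count: 0

ANSWER: 0


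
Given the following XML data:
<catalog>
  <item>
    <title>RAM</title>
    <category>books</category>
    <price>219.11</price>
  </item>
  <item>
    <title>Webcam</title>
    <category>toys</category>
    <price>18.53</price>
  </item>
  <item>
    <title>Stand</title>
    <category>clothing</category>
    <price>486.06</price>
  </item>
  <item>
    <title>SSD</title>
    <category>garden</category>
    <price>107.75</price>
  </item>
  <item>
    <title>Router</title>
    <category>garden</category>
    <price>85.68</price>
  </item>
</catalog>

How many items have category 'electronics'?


Scanning <item> elements for <category>electronics</category>:
Count: 0

ANSWER: 0


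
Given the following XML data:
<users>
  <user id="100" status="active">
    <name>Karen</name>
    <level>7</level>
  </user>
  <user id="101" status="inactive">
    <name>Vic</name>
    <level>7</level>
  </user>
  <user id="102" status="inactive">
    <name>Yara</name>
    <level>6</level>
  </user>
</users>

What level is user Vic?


Finding user: Vic
<level>7</level>

ANSWER: 7


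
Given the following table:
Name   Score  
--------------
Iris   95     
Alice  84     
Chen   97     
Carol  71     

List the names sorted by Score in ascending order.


Sorting by Score (ascending):
  Carol: 71
  Alice: 84
  Iris: 95
  Chen: 97


ANSWER: Carol, Alice, Iris, Chen


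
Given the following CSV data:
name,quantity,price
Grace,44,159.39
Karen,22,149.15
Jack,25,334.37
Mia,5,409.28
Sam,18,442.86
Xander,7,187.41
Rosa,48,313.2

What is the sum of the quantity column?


Values in 'quantity' column:
  Row 1: 44
  Row 2: 22
  Row 3: 25
  Row 4: 5
  Row 5: 18
  Row 6: 7
  Row 7: 48
Sum = 44 + 22 + 25 + 5 + 18 + 7 + 48 = 169

ANSWER: 169


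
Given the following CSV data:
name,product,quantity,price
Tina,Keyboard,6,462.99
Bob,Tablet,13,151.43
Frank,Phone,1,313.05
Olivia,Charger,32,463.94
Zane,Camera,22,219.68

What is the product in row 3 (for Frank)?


Row 3: Frank
Column 'product' = Phone

ANSWER: Phone


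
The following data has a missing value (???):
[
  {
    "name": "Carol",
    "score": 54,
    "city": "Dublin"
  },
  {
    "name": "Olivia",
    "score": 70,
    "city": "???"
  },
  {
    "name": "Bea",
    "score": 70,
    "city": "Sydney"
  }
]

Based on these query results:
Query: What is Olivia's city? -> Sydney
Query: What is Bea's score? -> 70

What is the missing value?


The missing value is Olivia's city
From query: Olivia's city = Sydney

ANSWER: Sydney


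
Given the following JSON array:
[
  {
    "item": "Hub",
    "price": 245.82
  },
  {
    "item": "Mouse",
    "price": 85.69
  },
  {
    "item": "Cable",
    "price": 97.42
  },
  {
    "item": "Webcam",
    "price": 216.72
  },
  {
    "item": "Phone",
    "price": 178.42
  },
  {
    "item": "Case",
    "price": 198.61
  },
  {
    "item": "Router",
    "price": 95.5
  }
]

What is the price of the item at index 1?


Array index 1 -> Mouse
price = 85.69

ANSWER: 85.69


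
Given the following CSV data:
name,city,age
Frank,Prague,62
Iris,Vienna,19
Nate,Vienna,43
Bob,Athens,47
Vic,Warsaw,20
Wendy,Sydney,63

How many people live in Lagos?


Scanning city column for 'Lagos':
Total matches: 0

ANSWER: 0


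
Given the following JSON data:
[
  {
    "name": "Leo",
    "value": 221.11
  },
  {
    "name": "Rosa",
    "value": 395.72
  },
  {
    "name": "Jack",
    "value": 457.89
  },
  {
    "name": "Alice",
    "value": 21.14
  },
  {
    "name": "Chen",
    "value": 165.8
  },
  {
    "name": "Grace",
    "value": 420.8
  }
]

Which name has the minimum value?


Comparing values:
  Leo: 221.11
  Rosa: 395.72
  Jack: 457.89
  Alice: 21.14
  Chen: 165.8
  Grace: 420.8
Minimum: Alice (21.14)

ANSWER: Alice


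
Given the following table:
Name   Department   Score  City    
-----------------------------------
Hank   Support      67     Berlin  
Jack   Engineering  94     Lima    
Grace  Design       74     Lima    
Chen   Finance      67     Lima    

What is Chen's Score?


Row 4: Chen
Score = 67

ANSWER: 67


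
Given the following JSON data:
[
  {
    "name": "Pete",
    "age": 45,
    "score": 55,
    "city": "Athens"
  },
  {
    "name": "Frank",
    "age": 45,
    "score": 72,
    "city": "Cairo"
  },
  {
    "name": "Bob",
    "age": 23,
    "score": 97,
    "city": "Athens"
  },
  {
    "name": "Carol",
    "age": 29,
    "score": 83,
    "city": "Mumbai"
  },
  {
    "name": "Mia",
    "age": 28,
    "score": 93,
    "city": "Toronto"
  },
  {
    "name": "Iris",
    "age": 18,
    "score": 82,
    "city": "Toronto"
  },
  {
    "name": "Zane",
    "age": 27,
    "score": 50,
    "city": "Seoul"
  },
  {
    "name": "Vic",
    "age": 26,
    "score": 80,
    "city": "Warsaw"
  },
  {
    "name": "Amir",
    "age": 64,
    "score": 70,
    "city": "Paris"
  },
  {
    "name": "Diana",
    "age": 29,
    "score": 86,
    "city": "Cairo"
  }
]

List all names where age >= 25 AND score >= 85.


Checking both conditions:
  Pete (age=45, score=55) -> no
  Frank (age=45, score=72) -> no
  Bob (age=23, score=97) -> no
  Carol (age=29, score=83) -> no
  Mia (age=28, score=93) -> YES
  Iris (age=18, score=82) -> no
  Zane (age=27, score=50) -> no
  Vic (age=26, score=80) -> no
  Amir (age=64, score=70) -> no
  Diana (age=29, score=86) -> YES


ANSWER: Mia, Diana


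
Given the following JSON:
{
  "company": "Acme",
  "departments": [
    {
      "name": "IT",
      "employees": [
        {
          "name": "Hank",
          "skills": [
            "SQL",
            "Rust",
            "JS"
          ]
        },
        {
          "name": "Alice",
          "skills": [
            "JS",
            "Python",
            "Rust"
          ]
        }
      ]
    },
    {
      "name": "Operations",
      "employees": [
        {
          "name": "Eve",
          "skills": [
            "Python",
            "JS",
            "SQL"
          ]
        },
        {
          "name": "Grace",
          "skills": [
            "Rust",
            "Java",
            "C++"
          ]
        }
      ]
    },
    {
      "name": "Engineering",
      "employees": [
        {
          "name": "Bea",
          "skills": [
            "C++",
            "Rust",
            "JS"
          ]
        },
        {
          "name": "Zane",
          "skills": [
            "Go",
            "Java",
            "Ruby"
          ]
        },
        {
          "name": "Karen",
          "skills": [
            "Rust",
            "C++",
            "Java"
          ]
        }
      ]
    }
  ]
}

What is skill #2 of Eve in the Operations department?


Path: departments[1].employees[0].skills[1]
Value: JS

ANSWER: JS


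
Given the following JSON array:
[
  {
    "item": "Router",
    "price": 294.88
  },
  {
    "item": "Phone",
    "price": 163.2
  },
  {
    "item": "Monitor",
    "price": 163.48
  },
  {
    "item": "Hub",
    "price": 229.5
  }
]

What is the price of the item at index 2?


Array index 2 -> Monitor
price = 163.48

ANSWER: 163.48


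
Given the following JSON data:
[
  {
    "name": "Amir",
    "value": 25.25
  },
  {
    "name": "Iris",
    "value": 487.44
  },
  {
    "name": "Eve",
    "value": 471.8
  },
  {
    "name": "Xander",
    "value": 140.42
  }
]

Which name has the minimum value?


Comparing values:
  Amir: 25.25
  Iris: 487.44
  Eve: 471.8
  Xander: 140.42
Minimum: Amir (25.25)

ANSWER: Amir


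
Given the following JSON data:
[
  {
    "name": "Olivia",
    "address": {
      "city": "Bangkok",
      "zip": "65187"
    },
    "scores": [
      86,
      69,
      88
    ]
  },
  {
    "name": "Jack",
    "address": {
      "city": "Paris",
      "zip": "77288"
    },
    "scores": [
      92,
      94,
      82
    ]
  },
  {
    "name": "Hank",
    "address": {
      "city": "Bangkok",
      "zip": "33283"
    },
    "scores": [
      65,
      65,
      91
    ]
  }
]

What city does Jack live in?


Path: records[1].address.city
Value: Paris

ANSWER: Paris


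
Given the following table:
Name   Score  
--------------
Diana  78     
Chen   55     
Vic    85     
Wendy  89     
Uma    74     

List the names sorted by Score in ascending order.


Sorting by Score (ascending):
  Chen: 55
  Uma: 74
  Diana: 78
  Vic: 85
  Wendy: 89


ANSWER: Chen, Uma, Diana, Vic, Wendy


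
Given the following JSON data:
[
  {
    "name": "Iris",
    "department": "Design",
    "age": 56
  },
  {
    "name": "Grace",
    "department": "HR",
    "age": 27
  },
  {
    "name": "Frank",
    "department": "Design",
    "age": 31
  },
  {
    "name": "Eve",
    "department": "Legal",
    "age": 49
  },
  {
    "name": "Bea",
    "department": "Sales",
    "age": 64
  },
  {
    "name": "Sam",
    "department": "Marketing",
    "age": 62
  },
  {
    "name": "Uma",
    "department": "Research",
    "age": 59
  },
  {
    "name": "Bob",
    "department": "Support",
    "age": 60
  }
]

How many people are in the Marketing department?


Scanning records for department = Marketing
  Record 5: Sam
Count: 1

ANSWER: 1


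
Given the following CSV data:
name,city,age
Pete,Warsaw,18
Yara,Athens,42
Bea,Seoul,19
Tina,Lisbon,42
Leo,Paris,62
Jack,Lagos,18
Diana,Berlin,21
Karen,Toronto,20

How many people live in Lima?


Scanning city column for 'Lima':
Total matches: 0

ANSWER: 0


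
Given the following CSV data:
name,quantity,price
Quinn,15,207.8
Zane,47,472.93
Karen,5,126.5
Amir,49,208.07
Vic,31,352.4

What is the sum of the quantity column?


Values in 'quantity' column:
  Row 1: 15
  Row 2: 47
  Row 3: 5
  Row 4: 49
  Row 5: 31
Sum = 15 + 47 + 5 + 49 + 31 = 147

ANSWER: 147


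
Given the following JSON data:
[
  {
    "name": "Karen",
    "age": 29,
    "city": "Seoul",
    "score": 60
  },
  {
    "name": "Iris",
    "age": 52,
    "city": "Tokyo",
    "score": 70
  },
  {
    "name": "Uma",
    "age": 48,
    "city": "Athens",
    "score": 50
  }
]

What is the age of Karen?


Looking up record where name = Karen
Record index: 0
Field 'age' = 29

ANSWER: 29


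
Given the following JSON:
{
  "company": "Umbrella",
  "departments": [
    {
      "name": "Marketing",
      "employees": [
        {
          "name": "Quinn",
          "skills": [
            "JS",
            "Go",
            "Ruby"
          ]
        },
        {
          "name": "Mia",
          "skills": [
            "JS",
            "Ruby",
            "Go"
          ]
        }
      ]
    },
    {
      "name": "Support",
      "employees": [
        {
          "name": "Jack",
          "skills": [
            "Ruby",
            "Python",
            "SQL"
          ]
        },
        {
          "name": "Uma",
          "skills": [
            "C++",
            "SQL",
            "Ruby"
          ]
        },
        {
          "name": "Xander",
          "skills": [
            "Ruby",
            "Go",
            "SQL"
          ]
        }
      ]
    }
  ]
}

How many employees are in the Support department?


Path: departments[1].employees
Count: 3

ANSWER: 3


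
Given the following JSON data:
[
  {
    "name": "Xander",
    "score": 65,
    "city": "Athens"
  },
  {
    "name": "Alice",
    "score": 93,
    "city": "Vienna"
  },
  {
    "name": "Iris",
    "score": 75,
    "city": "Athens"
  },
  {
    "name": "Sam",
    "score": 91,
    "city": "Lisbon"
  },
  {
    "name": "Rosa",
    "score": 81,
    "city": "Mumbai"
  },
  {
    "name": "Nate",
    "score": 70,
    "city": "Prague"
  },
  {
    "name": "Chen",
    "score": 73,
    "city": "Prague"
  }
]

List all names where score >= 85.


Filtering records where score >= 85:
  Xander (score=65) -> no
  Alice (score=93) -> YES
  Iris (score=75) -> no
  Sam (score=91) -> YES
  Rosa (score=81) -> no
  Nate (score=70) -> no
  Chen (score=73) -> no


ANSWER: Alice, Sam


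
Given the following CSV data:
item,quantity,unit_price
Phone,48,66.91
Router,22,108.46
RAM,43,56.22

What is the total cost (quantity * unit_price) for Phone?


Row: Phone
quantity = 48
unit_price = 66.91
total = 48 * 66.91 = 3211.68

ANSWER: 3211.68


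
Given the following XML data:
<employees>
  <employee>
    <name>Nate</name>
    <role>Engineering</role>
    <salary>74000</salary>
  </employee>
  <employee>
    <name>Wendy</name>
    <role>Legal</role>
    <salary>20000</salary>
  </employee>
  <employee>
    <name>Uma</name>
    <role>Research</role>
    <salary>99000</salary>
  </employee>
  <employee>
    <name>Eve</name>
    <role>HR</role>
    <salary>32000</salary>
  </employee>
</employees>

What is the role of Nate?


Searching for <employee> with <name>Nate</name>
Found at position 1
<role>Engineering</role>

ANSWER: Engineering


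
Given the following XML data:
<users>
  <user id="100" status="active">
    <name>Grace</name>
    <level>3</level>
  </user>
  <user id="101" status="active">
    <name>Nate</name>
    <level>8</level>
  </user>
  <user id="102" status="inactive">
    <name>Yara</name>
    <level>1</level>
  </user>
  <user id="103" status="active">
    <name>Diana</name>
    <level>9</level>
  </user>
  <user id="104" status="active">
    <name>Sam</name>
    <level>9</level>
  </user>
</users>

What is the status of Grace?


Finding user with name = Grace
user id="100" status="active"

ANSWER: active


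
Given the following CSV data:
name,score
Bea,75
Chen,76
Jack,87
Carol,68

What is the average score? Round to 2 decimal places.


Scores: 75, 76, 87, 68
Sum = 306
Count = 4
Average = 306 / 4 = 76.50

ANSWER: 76.50


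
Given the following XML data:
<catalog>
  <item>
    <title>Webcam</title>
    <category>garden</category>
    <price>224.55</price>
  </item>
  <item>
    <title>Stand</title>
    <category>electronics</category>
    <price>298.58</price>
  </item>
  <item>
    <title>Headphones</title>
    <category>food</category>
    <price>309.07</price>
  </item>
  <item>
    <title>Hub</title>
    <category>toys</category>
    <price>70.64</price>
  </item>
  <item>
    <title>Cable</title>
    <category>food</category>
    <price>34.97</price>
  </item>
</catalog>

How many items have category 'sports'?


Scanning <item> elements for <category>sports</category>:
Count: 0

ANSWER: 0


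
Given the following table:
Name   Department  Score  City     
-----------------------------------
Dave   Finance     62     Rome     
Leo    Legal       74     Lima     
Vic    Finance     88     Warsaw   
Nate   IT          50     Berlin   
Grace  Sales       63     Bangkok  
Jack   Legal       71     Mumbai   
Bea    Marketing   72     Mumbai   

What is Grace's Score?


Row 5: Grace
Score = 63

ANSWER: 63


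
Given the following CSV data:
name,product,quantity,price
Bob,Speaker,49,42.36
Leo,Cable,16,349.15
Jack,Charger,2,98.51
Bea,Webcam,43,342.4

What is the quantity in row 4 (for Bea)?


Row 4: Bea
Column 'quantity' = 43

ANSWER: 43


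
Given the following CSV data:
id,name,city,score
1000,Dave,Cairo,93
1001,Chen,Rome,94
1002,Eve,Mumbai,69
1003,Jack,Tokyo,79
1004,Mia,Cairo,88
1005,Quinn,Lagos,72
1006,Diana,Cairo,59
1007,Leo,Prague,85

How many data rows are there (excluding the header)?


Counting rows (excluding header):
Header: id,name,city,score
Data rows: 8

ANSWER: 8


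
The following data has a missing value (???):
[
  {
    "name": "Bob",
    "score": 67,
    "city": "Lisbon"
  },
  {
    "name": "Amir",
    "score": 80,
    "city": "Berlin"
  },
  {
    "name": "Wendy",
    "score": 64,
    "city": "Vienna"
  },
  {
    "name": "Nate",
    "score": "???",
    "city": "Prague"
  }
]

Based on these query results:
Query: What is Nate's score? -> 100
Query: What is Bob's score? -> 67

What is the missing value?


The missing value is Nate's score
From query: Nate's score = 100

ANSWER: 100


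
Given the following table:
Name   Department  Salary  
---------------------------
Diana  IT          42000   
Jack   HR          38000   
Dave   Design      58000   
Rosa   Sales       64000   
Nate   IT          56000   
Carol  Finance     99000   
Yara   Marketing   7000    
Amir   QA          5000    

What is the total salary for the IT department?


IT department members:
  Diana: 42000
  Nate: 56000
Total = 42000 + 56000 = 98000

ANSWER: 98000


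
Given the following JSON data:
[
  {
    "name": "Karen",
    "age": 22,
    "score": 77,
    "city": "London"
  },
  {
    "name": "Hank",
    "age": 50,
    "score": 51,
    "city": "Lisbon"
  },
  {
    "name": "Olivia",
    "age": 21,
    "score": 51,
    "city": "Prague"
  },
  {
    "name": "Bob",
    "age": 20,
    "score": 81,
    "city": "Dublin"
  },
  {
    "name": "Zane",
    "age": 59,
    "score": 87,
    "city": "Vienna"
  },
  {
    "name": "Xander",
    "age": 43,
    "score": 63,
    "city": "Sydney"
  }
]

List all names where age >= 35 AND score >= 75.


Checking both conditions:
  Karen (age=22, score=77) -> no
  Hank (age=50, score=51) -> no
  Olivia (age=21, score=51) -> no
  Bob (age=20, score=81) -> no
  Zane (age=59, score=87) -> YES
  Xander (age=43, score=63) -> no


ANSWER: Zane


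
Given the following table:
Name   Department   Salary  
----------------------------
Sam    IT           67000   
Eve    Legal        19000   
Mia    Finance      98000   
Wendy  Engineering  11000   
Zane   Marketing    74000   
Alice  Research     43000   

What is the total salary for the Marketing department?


Marketing department members:
  Zane: 74000
Total = 74000 = 74000

ANSWER: 74000


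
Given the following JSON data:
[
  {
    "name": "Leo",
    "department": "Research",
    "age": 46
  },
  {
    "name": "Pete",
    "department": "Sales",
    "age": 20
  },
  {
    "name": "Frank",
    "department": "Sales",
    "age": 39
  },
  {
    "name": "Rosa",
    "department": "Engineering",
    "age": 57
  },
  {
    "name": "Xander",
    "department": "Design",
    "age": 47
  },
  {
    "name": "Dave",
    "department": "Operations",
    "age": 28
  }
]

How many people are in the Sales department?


Scanning records for department = Sales
  Record 1: Pete
  Record 2: Frank
Count: 2

ANSWER: 2


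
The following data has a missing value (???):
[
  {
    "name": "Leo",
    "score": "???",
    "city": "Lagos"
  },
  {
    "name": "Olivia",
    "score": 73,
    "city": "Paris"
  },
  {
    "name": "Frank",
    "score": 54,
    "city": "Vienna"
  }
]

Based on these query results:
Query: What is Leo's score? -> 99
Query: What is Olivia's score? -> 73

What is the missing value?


The missing value is Leo's score
From query: Leo's score = 99

ANSWER: 99


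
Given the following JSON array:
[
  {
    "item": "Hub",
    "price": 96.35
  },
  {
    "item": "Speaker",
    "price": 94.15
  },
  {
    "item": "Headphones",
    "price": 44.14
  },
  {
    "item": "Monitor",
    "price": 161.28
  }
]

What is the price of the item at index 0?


Array index 0 -> Hub
price = 96.35

ANSWER: 96.35


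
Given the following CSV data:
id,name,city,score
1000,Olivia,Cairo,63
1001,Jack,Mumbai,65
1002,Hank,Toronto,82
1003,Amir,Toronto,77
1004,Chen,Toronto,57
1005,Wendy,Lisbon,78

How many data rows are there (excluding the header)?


Counting rows (excluding header):
Header: id,name,city,score
Data rows: 6

ANSWER: 6


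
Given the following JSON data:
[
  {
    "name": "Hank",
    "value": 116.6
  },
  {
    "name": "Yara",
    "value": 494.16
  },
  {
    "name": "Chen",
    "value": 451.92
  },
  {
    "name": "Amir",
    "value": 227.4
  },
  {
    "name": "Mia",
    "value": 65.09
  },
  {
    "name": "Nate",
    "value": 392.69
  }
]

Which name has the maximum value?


Comparing values:
  Hank: 116.6
  Yara: 494.16
  Chen: 451.92
  Amir: 227.4
  Mia: 65.09
  Nate: 392.69
Maximum: Yara (494.16)

ANSWER: Yara


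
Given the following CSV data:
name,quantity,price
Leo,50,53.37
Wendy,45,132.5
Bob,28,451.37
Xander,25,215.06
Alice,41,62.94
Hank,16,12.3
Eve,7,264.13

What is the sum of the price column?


Values in 'price' column:
  Row 1: 53.37
  Row 2: 132.5
  Row 3: 451.37
  Row 4: 215.06
  Row 5: 62.94
  Row 6: 12.3
  Row 7: 264.13
Sum = 53.37 + 132.5 + 451.37 + 215.06 + 62.94 + 12.3 + 264.13 = 1191.67

ANSWER: 1191.67


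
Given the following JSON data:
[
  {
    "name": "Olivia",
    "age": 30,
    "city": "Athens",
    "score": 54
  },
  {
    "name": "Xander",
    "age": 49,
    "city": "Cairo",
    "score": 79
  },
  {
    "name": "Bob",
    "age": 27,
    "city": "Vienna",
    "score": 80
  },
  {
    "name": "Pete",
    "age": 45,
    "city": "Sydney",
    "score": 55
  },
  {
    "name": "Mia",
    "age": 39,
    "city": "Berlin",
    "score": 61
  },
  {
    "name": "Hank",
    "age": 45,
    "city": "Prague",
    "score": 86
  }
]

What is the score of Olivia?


Looking up record where name = Olivia
Record index: 0
Field 'score' = 54

ANSWER: 54


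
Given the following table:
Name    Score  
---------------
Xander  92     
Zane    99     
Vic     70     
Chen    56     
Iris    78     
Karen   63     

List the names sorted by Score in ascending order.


Sorting by Score (ascending):
  Chen: 56
  Karen: 63
  Vic: 70
  Iris: 78
  Xander: 92
  Zane: 99


ANSWER: Chen, Karen, Vic, Iris, Xander, Zane


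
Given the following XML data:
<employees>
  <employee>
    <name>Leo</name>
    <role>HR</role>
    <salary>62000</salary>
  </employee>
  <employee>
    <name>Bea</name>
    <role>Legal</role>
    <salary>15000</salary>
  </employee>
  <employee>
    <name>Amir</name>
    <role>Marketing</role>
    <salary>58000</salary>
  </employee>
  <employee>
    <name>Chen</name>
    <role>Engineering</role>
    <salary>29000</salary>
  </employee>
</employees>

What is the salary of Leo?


Searching for <employee> with <name>Leo</name>
Found at position 1
<salary>62000</salary>

ANSWER: 62000


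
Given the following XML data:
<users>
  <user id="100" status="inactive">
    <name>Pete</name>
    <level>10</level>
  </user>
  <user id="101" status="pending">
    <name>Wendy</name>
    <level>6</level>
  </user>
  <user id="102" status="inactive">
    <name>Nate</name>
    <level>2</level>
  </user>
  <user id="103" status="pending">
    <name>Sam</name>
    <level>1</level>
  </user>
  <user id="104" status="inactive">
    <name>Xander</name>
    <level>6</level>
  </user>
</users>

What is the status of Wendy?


Finding user with name = Wendy
user id="101" status="pending"

ANSWER: pending


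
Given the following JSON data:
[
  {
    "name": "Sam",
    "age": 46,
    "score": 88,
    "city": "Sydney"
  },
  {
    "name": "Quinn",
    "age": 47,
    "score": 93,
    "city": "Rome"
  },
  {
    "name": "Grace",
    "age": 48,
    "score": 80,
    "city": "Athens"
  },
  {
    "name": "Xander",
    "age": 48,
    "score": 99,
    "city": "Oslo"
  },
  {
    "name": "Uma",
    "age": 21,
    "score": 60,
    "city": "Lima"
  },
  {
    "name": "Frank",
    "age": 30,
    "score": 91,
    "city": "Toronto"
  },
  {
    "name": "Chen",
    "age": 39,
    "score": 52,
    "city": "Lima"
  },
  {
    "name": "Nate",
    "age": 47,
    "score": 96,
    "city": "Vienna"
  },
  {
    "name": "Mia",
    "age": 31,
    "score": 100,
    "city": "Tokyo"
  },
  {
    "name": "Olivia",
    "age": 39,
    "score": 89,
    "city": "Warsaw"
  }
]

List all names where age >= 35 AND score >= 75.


Checking both conditions:
  Sam (age=46, score=88) -> YES
  Quinn (age=47, score=93) -> YES
  Grace (age=48, score=80) -> YES
  Xander (age=48, score=99) -> YES
  Uma (age=21, score=60) -> no
  Frank (age=30, score=91) -> no
  Chen (age=39, score=52) -> no
  Nate (age=47, score=96) -> YES
  Mia (age=31, score=100) -> no
  Olivia (age=39, score=89) -> YES


ANSWER: Sam, Quinn, Grace, Xander, Nate, Olivia


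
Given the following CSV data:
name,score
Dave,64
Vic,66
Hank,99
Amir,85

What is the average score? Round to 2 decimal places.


Scores: 64, 66, 99, 85
Sum = 314
Count = 4
Average = 314 / 4 = 78.50

ANSWER: 78.50


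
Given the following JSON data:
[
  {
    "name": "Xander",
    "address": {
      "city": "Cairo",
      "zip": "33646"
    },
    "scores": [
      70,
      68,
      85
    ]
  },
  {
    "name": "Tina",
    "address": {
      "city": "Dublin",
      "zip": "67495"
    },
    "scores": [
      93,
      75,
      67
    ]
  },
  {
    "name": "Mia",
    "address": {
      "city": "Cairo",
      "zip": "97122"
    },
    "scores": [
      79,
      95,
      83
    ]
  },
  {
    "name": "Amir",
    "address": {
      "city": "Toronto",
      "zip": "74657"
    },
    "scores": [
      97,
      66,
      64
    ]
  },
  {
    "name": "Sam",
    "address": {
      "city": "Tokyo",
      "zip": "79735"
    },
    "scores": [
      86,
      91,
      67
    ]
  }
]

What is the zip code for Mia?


Path: records[2].address.zip
Value: 97122

ANSWER: 97122


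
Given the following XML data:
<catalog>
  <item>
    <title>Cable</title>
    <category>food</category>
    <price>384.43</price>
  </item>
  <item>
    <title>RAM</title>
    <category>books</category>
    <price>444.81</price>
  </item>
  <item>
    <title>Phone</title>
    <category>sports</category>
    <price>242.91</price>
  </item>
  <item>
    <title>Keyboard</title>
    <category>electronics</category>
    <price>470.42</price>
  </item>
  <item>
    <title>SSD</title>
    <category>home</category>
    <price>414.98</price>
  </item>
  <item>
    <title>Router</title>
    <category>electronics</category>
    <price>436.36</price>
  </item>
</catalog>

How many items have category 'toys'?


Scanning <item> elements for <category>toys</category>:
Count: 0

ANSWER: 0


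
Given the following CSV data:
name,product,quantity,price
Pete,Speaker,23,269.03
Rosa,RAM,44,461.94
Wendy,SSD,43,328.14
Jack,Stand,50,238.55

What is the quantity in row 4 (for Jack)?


Row 4: Jack
Column 'quantity' = 50

ANSWER: 50


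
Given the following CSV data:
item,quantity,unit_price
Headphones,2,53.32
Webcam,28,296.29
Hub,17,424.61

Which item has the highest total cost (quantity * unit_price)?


Computing row totals:
  Headphones: 106.64
  Webcam: 8296.12
  Hub: 7218.37
Maximum: Webcam (8296.12)

ANSWER: Webcam


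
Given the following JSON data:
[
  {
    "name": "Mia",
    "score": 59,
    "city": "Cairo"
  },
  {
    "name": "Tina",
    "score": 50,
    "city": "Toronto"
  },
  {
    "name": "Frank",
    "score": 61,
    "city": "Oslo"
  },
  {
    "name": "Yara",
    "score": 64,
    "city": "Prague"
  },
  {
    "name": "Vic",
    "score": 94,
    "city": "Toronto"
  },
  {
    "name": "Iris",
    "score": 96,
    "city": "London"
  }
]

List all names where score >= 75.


Filtering records where score >= 75:
  Mia (score=59) -> no
  Tina (score=50) -> no
  Frank (score=61) -> no
  Yara (score=64) -> no
  Vic (score=94) -> YES
  Iris (score=96) -> YES


ANSWER: Vic, Iris


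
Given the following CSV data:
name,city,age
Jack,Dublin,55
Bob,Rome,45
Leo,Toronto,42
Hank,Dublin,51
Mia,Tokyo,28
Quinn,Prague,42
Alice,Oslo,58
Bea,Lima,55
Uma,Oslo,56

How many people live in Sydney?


Scanning city column for 'Sydney':
Total matches: 0

ANSWER: 0


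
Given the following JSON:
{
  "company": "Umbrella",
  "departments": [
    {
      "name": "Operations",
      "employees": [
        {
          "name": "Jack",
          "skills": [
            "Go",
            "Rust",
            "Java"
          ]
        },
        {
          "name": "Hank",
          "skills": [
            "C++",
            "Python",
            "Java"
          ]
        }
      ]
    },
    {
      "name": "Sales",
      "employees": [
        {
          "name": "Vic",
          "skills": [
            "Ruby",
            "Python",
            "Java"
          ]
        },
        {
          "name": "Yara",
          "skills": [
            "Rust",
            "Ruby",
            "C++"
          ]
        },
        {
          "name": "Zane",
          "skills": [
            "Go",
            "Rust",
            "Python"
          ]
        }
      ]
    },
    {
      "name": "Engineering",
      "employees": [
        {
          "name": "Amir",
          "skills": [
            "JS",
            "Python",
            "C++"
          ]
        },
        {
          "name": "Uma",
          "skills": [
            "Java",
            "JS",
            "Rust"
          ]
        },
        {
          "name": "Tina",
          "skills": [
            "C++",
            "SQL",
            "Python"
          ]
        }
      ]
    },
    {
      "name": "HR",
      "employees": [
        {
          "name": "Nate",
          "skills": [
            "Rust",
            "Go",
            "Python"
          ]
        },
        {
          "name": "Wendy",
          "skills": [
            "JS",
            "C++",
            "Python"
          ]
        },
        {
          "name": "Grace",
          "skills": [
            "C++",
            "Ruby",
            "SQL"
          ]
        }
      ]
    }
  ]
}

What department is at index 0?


Path: departments[0].name
Value: Operations

ANSWER: Operations


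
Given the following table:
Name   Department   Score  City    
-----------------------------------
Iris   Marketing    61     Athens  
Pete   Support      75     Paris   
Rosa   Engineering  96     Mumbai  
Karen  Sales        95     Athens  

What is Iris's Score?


Row 1: Iris
Score = 61

ANSWER: 61


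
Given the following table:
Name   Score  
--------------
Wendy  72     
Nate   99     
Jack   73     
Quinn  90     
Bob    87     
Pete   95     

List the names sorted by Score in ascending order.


Sorting by Score (ascending):
  Wendy: 72
  Jack: 73
  Bob: 87
  Quinn: 90
  Pete: 95
  Nate: 99


ANSWER: Wendy, Jack, Bob, Quinn, Pete, Nate


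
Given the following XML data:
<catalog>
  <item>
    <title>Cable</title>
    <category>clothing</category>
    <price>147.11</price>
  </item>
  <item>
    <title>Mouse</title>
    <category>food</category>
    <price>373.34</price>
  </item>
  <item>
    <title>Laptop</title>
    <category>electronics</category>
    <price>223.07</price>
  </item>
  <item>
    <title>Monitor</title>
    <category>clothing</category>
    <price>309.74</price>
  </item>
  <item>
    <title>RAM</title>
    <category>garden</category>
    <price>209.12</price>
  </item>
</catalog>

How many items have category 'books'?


Scanning <item> elements for <category>books</category>:
Count: 0

ANSWER: 0


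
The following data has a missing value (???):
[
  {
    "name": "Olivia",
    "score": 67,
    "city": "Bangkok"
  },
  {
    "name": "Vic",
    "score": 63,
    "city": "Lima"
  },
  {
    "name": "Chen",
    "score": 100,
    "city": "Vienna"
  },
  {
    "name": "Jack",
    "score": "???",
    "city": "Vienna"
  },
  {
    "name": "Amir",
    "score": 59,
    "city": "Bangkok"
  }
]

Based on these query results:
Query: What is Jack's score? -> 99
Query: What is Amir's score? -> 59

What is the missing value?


The missing value is Jack's score
From query: Jack's score = 99

ANSWER: 99


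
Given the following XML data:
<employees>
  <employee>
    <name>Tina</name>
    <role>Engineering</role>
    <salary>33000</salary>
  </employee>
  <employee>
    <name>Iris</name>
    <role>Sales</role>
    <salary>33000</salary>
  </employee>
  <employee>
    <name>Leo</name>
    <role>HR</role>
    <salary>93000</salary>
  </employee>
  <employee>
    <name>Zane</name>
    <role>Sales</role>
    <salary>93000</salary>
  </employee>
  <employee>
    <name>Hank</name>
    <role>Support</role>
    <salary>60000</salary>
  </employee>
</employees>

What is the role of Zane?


Searching for <employee> with <name>Zane</name>
Found at position 4
<role>Sales</role>

ANSWER: Sales


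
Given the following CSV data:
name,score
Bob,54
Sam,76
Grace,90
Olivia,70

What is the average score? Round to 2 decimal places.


Scores: 54, 76, 90, 70
Sum = 290
Count = 4
Average = 290 / 4 = 72.50

ANSWER: 72.50


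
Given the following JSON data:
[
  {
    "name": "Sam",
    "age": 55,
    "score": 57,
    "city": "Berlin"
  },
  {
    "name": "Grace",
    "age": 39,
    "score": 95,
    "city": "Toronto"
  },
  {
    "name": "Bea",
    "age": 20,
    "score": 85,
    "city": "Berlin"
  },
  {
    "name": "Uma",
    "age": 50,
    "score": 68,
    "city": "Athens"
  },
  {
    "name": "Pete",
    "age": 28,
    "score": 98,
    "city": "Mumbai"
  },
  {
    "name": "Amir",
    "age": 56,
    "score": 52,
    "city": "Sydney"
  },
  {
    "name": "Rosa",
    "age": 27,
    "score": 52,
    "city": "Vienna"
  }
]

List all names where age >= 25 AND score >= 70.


Checking both conditions:
  Sam (age=55, score=57) -> no
  Grace (age=39, score=95) -> YES
  Bea (age=20, score=85) -> no
  Uma (age=50, score=68) -> no
  Pete (age=28, score=98) -> YES
  Amir (age=56, score=52) -> no
  Rosa (age=27, score=52) -> no


ANSWER: Grace, Pete


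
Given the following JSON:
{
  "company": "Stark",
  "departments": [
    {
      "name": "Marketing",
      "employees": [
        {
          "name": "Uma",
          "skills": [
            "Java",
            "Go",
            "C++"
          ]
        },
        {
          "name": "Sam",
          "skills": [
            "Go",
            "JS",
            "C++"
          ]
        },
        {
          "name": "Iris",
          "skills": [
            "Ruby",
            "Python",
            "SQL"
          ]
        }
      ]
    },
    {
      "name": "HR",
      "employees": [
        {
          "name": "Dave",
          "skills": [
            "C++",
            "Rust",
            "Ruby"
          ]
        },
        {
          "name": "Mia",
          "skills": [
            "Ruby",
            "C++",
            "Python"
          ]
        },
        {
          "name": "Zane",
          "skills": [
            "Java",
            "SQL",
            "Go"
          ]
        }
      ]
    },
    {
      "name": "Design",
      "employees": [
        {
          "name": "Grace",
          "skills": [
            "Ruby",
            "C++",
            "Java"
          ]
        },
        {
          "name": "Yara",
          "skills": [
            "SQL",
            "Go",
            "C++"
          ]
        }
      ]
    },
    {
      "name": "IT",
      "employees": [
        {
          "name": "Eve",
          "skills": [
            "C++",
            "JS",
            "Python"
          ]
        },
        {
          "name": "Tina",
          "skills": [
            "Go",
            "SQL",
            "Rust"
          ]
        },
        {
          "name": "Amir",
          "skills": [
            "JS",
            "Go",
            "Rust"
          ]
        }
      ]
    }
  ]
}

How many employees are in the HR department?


Path: departments[1].employees
Count: 3

ANSWER: 3


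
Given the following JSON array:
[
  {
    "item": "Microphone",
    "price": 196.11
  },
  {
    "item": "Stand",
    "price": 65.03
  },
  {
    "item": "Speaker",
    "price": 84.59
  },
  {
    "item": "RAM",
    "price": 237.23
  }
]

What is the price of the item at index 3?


Array index 3 -> RAM
price = 237.23

ANSWER: 237.23


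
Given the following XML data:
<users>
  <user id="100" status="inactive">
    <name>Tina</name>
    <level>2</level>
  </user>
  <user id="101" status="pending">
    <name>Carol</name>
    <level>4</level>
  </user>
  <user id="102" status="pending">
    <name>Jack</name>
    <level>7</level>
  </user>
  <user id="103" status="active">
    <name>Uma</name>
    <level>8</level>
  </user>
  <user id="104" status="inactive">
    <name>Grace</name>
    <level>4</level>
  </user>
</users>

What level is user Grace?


Finding user: Grace
<level>4</level>

ANSWER: 4


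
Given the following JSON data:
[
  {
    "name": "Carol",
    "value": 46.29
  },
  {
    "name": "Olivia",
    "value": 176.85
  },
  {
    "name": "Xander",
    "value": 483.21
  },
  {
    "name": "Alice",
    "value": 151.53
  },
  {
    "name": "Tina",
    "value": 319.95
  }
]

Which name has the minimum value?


Comparing values:
  Carol: 46.29
  Olivia: 176.85
  Xander: 483.21
  Alice: 151.53
  Tina: 319.95
Minimum: Carol (46.29)

ANSWER: Carol


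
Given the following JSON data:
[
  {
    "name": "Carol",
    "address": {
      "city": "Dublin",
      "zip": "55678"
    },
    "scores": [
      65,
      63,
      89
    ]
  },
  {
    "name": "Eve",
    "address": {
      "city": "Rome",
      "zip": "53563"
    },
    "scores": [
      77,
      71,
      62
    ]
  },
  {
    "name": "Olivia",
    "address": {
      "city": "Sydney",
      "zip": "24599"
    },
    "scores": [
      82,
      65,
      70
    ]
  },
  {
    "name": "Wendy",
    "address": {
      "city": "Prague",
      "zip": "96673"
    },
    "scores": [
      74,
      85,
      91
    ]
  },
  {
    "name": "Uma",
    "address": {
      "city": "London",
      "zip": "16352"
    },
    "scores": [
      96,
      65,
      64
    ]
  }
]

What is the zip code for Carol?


Path: records[0].address.zip
Value: 55678

ANSWER: 55678


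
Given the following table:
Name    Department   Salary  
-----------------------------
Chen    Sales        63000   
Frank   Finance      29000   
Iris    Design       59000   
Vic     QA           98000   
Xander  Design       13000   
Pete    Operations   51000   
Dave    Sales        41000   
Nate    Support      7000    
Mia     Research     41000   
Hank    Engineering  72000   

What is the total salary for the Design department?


Design department members:
  Iris: 59000
  Xander: 13000
Total = 59000 + 13000 = 72000

ANSWER: 72000


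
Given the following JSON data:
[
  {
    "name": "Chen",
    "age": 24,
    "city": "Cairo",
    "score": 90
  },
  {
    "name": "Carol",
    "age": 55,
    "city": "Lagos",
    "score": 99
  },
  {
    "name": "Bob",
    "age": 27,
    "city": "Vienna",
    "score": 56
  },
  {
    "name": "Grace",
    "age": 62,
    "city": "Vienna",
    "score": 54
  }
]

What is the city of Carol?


Looking up record where name = Carol
Record index: 1
Field 'city' = Lagos

ANSWER: Lagos


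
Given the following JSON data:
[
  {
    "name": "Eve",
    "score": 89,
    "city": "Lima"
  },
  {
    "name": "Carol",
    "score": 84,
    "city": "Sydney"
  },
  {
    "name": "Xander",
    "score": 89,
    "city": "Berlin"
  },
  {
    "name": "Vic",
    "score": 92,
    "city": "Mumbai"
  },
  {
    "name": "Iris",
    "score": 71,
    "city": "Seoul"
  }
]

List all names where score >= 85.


Filtering records where score >= 85:
  Eve (score=89) -> YES
  Carol (score=84) -> no
  Xander (score=89) -> YES
  Vic (score=92) -> YES
  Iris (score=71) -> no


ANSWER: Eve, Xander, Vic
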